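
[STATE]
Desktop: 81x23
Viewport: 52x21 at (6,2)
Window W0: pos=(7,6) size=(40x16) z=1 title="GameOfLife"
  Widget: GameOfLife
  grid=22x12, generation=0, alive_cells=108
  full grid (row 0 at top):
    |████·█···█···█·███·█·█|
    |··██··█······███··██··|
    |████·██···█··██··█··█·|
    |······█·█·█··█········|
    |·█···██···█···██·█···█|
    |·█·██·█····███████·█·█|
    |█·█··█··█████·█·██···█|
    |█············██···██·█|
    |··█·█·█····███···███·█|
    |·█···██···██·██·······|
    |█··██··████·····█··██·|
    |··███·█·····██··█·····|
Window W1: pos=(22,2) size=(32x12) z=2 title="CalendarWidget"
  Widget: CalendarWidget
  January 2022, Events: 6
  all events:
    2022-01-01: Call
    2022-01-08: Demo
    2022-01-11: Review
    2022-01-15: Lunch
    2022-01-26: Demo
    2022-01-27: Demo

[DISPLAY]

                ┏━━━━━━━━━━━━━━━━━━━━━━━━━━━━━━┓    
                ┃ CalendarWidget               ┃    
                ┠──────────────────────────────┨    
                ┃         January 2022         ┃    
 ┏━━━━━━━━━━━━━━┃Mo Tu We Th Fr Sa Su          ┃    
 ┃ GameOfLife   ┃                1*  2         ┃    
 ┠──────────────┃ 3  4  5  6  7  8*  9         ┃    
 ┃Gen: 0        ┃10 11* 12 13 14 15* 16        ┃    
 ┃████·█···█···█┃17 18 19 20 21 22 23          ┃    
 ┃··██··█······█┃24 25 26* 27* 28 29 30        ┃    
 ┃████·██···█··█┃31                            ┃    
 ┃······█·█·█··█┗━━━━━━━━━━━━━━━━━━━━━━━━━━━━━━┛    
 ┃·█···██···█···██·█···█                ┃           
 ┃·█·██·█····███████·█·█                ┃           
 ┃█·█··█··█████·█·██···█                ┃           
 ┃█············██···██·█                ┃           
 ┃··█·█·█····███···███·█                ┃           
 ┃·█···██···██·██·······                ┃           
 ┃█··██··████·····█··██·                ┃           
 ┗━━━━━━━━━━━━━━━━━━━━━━━━━━━━━━━━━━━━━━┛           
                                                    


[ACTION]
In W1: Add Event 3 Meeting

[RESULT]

                ┏━━━━━━━━━━━━━━━━━━━━━━━━━━━━━━┓    
                ┃ CalendarWidget               ┃    
                ┠──────────────────────────────┨    
                ┃         January 2022         ┃    
 ┏━━━━━━━━━━━━━━┃Mo Tu We Th Fr Sa Su          ┃    
 ┃ GameOfLife   ┃                1*  2         ┃    
 ┠──────────────┃ 3*  4  5  6  7  8*  9        ┃    
 ┃Gen: 0        ┃10 11* 12 13 14 15* 16        ┃    
 ┃████·█···█···█┃17 18 19 20 21 22 23          ┃    
 ┃··██··█······█┃24 25 26* 27* 28 29 30        ┃    
 ┃████·██···█··█┃31                            ┃    
 ┃······█·█·█··█┗━━━━━━━━━━━━━━━━━━━━━━━━━━━━━━┛    
 ┃·█···██···█···██·█···█                ┃           
 ┃·█·██·█····███████·█·█                ┃           
 ┃█·█··█··█████·█·██···█                ┃           
 ┃█············██···██·█                ┃           
 ┃··█·█·█····███···███·█                ┃           
 ┃·█···██···██·██·······                ┃           
 ┃█··██··████·····█··██·                ┃           
 ┗━━━━━━━━━━━━━━━━━━━━━━━━━━━━━━━━━━━━━━┛           
                                                    


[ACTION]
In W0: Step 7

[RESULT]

                ┏━━━━━━━━━━━━━━━━━━━━━━━━━━━━━━┓    
                ┃ CalendarWidget               ┃    
                ┠──────────────────────────────┨    
                ┃         January 2022         ┃    
 ┏━━━━━━━━━━━━━━┃Mo Tu We Th Fr Sa Su          ┃    
 ┃ GameOfLife   ┃                1*  2         ┃    
 ┠──────────────┃ 3*  4  5  6  7  8*  9        ┃    
 ┃Gen: 7        ┃10 11* 12 13 14 15* 16        ┃    
 ┃·····██·······┃17 18 19 20 21 22 23          ┃    
 ┃···██··█·····█┃24 25 26* 27* 28 29 30        ┃    
 ┃·██·█·█·······┃31                            ┃    
 ┃··█·██········┗━━━━━━━━━━━━━━━━━━━━━━━━━━━━━━┛    
 ┃·█·█····██···█········                ┃           
 ┃·█··██··██████········                ┃           
 ┃····█·█···██···█···█··                ┃           
 ┃··██·█·····█··███···█·                ┃           
 ┃·███·█·····██████·····                ┃           
 ┃···█·█····██······██··                ┃           
 ┃···█·█···██······█····                ┃           
 ┗━━━━━━━━━━━━━━━━━━━━━━━━━━━━━━━━━━━━━━┛           
                                                    


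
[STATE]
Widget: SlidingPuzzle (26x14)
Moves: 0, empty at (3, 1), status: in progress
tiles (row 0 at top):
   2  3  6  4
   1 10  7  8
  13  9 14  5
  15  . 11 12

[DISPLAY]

┌────┬────┬────┬────┐     
│  2 │  3 │  6 │  4 │     
├────┼────┼────┼────┤     
│  1 │ 10 │  7 │  8 │     
├────┼────┼────┼────┤     
│ 13 │  9 │ 14 │  5 │     
├────┼────┼────┼────┤     
│ 15 │    │ 11 │ 12 │     
└────┴────┴────┴────┘     
Moves: 0                  
                          
                          
                          
                          


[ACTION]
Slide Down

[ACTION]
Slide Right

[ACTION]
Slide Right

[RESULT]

┌────┬────┬────┬────┐     
│  2 │  3 │  6 │  4 │     
├────┼────┼────┼────┤     
│  1 │ 10 │  7 │  8 │     
├────┼────┼────┼────┤     
│    │ 13 │ 14 │  5 │     
├────┼────┼────┼────┤     
│ 15 │  9 │ 11 │ 12 │     
└────┴────┴────┴────┘     
Moves: 2                  
                          
                          
                          
                          


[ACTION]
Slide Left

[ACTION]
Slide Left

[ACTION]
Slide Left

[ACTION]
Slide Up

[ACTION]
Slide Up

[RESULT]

┌────┬────┬────┬────┐     
│  2 │  3 │  6 │  4 │     
├────┼────┼────┼────┤     
│  1 │ 10 │  7 │  8 │     
├────┼────┼────┼────┤     
│ 13 │ 14 │  5 │ 12 │     
├────┼────┼────┼────┤     
│ 15 │  9 │ 11 │    │     
└────┴────┴────┴────┘     
Moves: 6                  
                          
                          
                          
                          


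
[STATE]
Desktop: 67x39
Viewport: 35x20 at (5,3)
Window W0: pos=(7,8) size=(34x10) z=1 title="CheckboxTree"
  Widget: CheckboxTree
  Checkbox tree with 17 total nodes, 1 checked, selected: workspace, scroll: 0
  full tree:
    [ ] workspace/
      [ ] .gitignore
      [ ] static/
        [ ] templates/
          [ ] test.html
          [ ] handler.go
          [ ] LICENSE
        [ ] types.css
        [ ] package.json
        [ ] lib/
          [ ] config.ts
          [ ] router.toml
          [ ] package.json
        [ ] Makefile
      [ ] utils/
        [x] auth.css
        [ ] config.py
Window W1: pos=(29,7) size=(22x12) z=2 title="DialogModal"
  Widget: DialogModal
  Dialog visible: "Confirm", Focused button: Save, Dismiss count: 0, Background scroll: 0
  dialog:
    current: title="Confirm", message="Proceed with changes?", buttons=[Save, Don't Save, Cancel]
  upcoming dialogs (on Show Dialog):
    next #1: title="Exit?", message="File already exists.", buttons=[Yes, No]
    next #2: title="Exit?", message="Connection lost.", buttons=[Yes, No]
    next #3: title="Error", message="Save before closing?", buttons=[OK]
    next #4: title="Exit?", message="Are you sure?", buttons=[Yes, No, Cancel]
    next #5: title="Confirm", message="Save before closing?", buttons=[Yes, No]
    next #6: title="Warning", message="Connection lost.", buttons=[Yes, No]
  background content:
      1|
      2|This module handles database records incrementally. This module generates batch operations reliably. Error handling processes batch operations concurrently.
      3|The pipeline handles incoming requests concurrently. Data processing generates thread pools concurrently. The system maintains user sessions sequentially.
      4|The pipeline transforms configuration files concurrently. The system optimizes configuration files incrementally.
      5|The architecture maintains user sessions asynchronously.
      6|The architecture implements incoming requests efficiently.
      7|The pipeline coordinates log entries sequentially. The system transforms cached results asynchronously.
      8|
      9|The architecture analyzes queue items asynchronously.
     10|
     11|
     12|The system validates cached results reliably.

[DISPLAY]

                                   
                                   
                                   
                                   
                        ┏━━━━━━━━━━
  ┏━━━━━━━━━━━━━━━━━━━━━┃ DialogMod
  ┃ CheckboxTree        ┠──────────
  ┠─────────────────────┃          
  ┃>[-] workspace/      ┃Th┌───────
  ┃   [ ] .gitignore    ┃Th│   Conf
  ┃   [ ] static/       ┃Th│Proceed
  ┃     [ ] templates/  ┃Th│[Save] 
  ┃       [ ] test.html ┃Th└───────
  ┃       [ ] handler.go┃The pipeli
  ┗━━━━━━━━━━━━━━━━━━━━━┃          
                        ┗━━━━━━━━━━
                                   
                                   
                                   
                                   


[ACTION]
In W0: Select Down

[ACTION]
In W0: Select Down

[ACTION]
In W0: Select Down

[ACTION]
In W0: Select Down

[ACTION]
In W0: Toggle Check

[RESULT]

                                   
                                   
                                   
                                   
                        ┏━━━━━━━━━━
  ┏━━━━━━━━━━━━━━━━━━━━━┃ DialogMod
  ┃ CheckboxTree        ┠──────────
  ┠─────────────────────┃          
  ┃ [-] workspace/      ┃Th┌───────
  ┃   [ ] .gitignore    ┃Th│   Conf
  ┃   [-] static/       ┃Th│Proceed
  ┃     [-] templates/  ┃Th│[Save] 
  ┃>      [x] test.html ┃Th└───────
  ┃       [ ] handler.go┃The pipeli
  ┗━━━━━━━━━━━━━━━━━━━━━┃          
                        ┗━━━━━━━━━━
                                   
                                   
                                   
                                   


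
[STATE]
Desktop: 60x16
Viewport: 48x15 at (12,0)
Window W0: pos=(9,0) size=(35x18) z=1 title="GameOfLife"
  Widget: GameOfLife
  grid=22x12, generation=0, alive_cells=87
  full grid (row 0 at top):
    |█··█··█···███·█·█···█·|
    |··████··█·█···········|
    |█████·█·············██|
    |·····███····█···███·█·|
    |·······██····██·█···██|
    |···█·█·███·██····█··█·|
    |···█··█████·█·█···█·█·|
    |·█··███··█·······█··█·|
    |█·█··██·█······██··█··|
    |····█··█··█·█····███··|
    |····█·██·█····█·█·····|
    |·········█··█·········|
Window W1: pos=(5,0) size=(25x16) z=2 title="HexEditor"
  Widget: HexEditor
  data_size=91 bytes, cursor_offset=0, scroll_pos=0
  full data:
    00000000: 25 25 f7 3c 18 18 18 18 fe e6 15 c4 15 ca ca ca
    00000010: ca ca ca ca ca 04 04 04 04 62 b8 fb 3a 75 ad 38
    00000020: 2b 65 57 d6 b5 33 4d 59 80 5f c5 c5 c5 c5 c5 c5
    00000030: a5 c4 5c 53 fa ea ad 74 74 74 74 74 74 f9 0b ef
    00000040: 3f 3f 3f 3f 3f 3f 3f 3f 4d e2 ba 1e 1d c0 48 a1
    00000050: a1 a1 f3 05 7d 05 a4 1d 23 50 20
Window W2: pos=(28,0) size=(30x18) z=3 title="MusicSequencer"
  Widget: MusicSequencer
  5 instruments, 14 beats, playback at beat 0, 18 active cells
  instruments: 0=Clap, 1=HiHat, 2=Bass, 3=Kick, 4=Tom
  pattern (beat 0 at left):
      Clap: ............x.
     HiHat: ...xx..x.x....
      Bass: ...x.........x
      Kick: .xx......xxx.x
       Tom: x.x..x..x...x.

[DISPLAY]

━━━━━━━━━━━━━━━━┏━━━━━━━━━━━━━━━━━━━━━━━━━━━━┓  
itor            ┃ MusicSequencer             ┃  
────────────────┠────────────────────────────┨  
00  25 25 f7 3c ┃      ▼1234567890123        ┃  
10  ca ca ca ca ┃  Clap············█·        ┃  
20  2b 65 57 d6 ┃ HiHat···██··█·█····        ┃  
30  a5 c4 5c 53 ┃  Bass···█·········█        ┃  
40  3f 3f 3f 3f ┃  Kick·██······███·█        ┃  
50  a1 a1 f3 05 ┃   Tom█·█··█··█···█·        ┃  
                ┃                            ┃  
                ┃                            ┃  
                ┃                            ┃  
                ┃                            ┃  
                ┃                            ┃  
                ┃                            ┃  


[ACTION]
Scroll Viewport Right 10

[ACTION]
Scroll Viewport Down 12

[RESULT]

itor            ┃ MusicSequencer             ┃  
────────────────┠────────────────────────────┨  
00  25 25 f7 3c ┃      ▼1234567890123        ┃  
10  ca ca ca ca ┃  Clap············█·        ┃  
20  2b 65 57 d6 ┃ HiHat···██··█·█····        ┃  
30  a5 c4 5c 53 ┃  Bass···█·········█        ┃  
40  3f 3f 3f 3f ┃  Kick·██······███·█        ┃  
50  a1 a1 f3 05 ┃   Tom█·█··█··█···█·        ┃  
                ┃                            ┃  
                ┃                            ┃  
                ┃                            ┃  
                ┃                            ┃  
                ┃                            ┃  
                ┃                            ┃  
━━━━━━━━━━━━━━━━┃                            ┃  


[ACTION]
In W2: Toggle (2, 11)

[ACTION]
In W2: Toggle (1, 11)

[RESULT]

itor            ┃ MusicSequencer             ┃  
────────────────┠────────────────────────────┨  
00  25 25 f7 3c ┃      ▼1234567890123        ┃  
10  ca ca ca ca ┃  Clap············█·        ┃  
20  2b 65 57 d6 ┃ HiHat···██··█·█·█··        ┃  
30  a5 c4 5c 53 ┃  Bass···█·······█·█        ┃  
40  3f 3f 3f 3f ┃  Kick·██······███·█        ┃  
50  a1 a1 f3 05 ┃   Tom█·█··█··█···█·        ┃  
                ┃                            ┃  
                ┃                            ┃  
                ┃                            ┃  
                ┃                            ┃  
                ┃                            ┃  
                ┃                            ┃  
━━━━━━━━━━━━━━━━┃                            ┃  


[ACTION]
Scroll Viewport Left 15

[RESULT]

     ┃ HexEditor            ┃ MusicSequencer    
     ┠──────────────────────┠───────────────────
     ┃00000000  25 25 f7 3c ┃      ▼123456789012
     ┃00000010  ca ca ca ca ┃  Clap············█
     ┃00000020  2b 65 57 d6 ┃ HiHat···██··█·█·█·
     ┃00000030  a5 c4 5c 53 ┃  Bass···█·······█·
     ┃00000040  3f 3f 3f 3f ┃  Kick·██······███·
     ┃00000050  a1 a1 f3 05 ┃   Tom█·█··█··█···█
     ┃                      ┃                   
     ┃                      ┃                   
     ┃                      ┃                   
     ┃                      ┃                   
     ┃                      ┃                   
     ┃                      ┃                   
     ┗━━━━━━━━━━━━━━━━━━━━━━┃                   


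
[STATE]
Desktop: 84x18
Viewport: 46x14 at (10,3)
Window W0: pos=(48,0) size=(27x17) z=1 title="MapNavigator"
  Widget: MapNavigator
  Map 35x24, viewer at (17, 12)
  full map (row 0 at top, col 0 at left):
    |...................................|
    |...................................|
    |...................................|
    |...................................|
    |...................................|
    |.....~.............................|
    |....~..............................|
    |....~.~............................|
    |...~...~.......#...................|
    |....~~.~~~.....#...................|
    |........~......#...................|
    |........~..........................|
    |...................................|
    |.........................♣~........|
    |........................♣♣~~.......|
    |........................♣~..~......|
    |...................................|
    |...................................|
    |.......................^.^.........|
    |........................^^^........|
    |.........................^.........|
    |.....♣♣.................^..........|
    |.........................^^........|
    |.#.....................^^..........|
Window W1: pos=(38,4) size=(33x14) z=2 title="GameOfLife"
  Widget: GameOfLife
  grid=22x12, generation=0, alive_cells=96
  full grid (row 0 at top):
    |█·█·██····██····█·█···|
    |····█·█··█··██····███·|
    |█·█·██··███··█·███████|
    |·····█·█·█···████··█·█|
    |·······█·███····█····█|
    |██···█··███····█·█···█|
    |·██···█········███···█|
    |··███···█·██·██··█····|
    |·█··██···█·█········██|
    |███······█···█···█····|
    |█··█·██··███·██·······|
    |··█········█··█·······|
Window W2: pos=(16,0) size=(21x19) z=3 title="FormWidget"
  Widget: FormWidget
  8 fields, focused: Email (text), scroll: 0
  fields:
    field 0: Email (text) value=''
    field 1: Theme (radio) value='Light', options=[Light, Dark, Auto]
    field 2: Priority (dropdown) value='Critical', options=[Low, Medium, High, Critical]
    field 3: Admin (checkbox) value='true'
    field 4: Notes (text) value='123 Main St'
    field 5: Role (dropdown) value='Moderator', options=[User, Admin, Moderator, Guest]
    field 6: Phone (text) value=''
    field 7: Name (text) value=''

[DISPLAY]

      ┃> Email:      [   ]┃           ┃.......
      ┃  Theme:      (●) L┃ ┏━━━━━━━━━━━━━━━━━
      ┃  Priority:   [Cr▼]┃ ┃ GameOfLife      
      ┃  Admin:      [x]  ┃ ┠─────────────────
      ┃  Notes:      [123]┃ ┃Gen: 0           
      ┃  Role:       [Mo▼]┃ ┃····█·█··█··██···
      ┃  Phone:      [   ]┃ ┃█·█·██··███··█·██
      ┃  Name:       [   ]┃ ┃·····█·█·█···████
      ┃                   ┃ ┃·······█·███····█
      ┃                   ┃ ┃██···█··███····█·
      ┃                   ┃ ┃·██···█········██
      ┃                   ┃ ┃··███···█·██·██··
      ┃                   ┃ ┃·█··██···█·█·····
      ┃                   ┃ ┃███······█···█···


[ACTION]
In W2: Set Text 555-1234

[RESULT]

      ┃> Email:      [555]┃           ┃.......
      ┃  Theme:      (●) L┃ ┏━━━━━━━━━━━━━━━━━
      ┃  Priority:   [Cr▼]┃ ┃ GameOfLife      
      ┃  Admin:      [x]  ┃ ┠─────────────────
      ┃  Notes:      [123]┃ ┃Gen: 0           
      ┃  Role:       [Mo▼]┃ ┃····█·█··█··██···
      ┃  Phone:      [   ]┃ ┃█·█·██··███··█·██
      ┃  Name:       [   ]┃ ┃·····█·█·█···████
      ┃                   ┃ ┃·······█·███····█
      ┃                   ┃ ┃██···█··███····█·
      ┃                   ┃ ┃·██···█········██
      ┃                   ┃ ┃··███···█·██·██··
      ┃                   ┃ ┃·█··██···█·█·····
      ┃                   ┃ ┃███······█···█···


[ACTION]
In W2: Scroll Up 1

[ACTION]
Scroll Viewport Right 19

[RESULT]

  [555]┃           ┃.........................┃
  (●) L┃ ┏━━━━━━━━━━━━━━━━━━━━━━━━━━━━━━━┓...┃
  [Cr▼]┃ ┃ GameOfLife                    ┃...┃
  [x]  ┃ ┠───────────────────────────────┨...┃
  [123]┃ ┃Gen: 0                         ┃...┃
  [Mo▼]┃ ┃····█·█··█··██····███·         ┃...┃
  [   ]┃ ┃█·█·██··███··█·███████         ┃...┃
  [   ]┃ ┃·····█·█·█···████··█·█         ┃...┃
       ┃ ┃·······█·███····█····█         ┃~..┃
       ┃ ┃██···█··███····█·█···█         ┃.~.┃
       ┃ ┃·██···█········███···█         ┃...┃
       ┃ ┃··███···█·██·██··█····         ┃...┃
       ┃ ┃·█··██···█·█········██         ┃...┃
       ┃ ┃███······█···█···█····         ┃━━━┛


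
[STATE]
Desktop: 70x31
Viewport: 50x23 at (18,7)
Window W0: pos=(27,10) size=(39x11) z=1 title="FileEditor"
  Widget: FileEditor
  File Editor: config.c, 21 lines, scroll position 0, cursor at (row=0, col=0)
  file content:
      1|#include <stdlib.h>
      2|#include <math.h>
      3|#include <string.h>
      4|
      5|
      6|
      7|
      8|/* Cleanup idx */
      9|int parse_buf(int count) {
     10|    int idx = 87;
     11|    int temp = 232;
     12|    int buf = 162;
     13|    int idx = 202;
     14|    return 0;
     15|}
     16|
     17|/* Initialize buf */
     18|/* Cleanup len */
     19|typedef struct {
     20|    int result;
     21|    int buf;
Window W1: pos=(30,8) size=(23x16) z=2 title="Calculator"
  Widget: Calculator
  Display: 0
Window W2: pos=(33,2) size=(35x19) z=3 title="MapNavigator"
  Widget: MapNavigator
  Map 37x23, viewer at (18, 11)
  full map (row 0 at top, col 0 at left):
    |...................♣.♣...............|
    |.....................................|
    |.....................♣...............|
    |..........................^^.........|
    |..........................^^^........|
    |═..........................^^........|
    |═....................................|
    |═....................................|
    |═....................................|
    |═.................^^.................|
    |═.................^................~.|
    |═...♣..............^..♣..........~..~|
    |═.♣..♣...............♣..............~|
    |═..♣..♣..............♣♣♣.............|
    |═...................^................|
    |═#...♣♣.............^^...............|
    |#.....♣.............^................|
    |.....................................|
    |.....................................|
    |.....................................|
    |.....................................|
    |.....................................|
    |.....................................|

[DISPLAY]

               ┃.................................┃
            ┏━━┃.................................┃
            ┃ C┃.................................┃
         ┏━━┠──┃................^^...............┃
         ┃ F┃  ┃................^................┃
         ┠──┃┌─┃..♣.............@^..♣..........~.┃
         ┃█i┃│ ┃♣..♣...............♣.............┃
         ┃#i┃├─┃.♣..♣..............♣♣♣...........┃
         ┃#i┃│ ┃..................^..............┃
         ┃  ┃├─┃...♣♣.............^^.............┃
         ┃  ┃│ ┃....♣.............^..............┃
         ┃  ┃├─┃.................................┃
         ┃  ┃│ ┃.................................┃
         ┗━━┃├─┗━━━━━━━━━━━━━━━━━━━━━━━━━━━━━━━━━┛
            ┃│ C │ MC│ MR│ M+│    ┃               
            ┃└───┴───┴───┴───┘    ┃               
            ┗━━━━━━━━━━━━━━━━━━━━━┛               
                                                  
                                                  
                                                  
                                                  
                                                  
                                                  


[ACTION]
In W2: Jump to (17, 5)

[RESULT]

               ┃..................♣.♣............┃
            ┏━━┃.................................┃
            ┃ C┃....................♣............┃
         ┏━━┠──┃.........................^^......┃
         ┃ F┃  ┃.........................^^^.....┃
         ┠──┃┌─┃................@.........^^.....┃
         ┃█i┃│ ┃.................................┃
         ┃#i┃├─┃.................................┃
         ┃#i┃│ ┃.................................┃
         ┃  ┃├─┃.................^^..............┃
         ┃  ┃│ ┃.................^...............┃
         ┃  ┃├─┃...♣..............^..♣..........~┃
         ┃  ┃│ ┃.♣..♣...............♣............┃
         ┗━━┃├─┗━━━━━━━━━━━━━━━━━━━━━━━━━━━━━━━━━┛
            ┃│ C │ MC│ MR│ M+│    ┃               
            ┃└───┴───┴───┴───┘    ┃               
            ┗━━━━━━━━━━━━━━━━━━━━━┛               
                                                  
                                                  
                                                  
                                                  
                                                  
                                                  


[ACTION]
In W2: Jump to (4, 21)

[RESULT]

               ┃            #.....♣.............^┃
            ┏━━┃            .....................┃
            ┃ C┃            .....................┃
         ┏━━┠──┃            .....................┃
         ┃ F┃  ┃            .....................┃
         ┠──┃┌─┃            ....@................┃
         ┃█i┃│ ┃            .....................┃
         ┃#i┃├─┃                                 ┃
         ┃#i┃│ ┃                                 ┃
         ┃  ┃├─┃                                 ┃
         ┃  ┃│ ┃                                 ┃
         ┃  ┃├─┃                                 ┃
         ┃  ┃│ ┃                                 ┃
         ┗━━┃├─┗━━━━━━━━━━━━━━━━━━━━━━━━━━━━━━━━━┛
            ┃│ C │ MC│ MR│ M+│    ┃               
            ┃└───┴───┴───┴───┘    ┃               
            ┗━━━━━━━━━━━━━━━━━━━━━┛               
                                                  
                                                  
                                                  
                                                  
                                                  
                                                  


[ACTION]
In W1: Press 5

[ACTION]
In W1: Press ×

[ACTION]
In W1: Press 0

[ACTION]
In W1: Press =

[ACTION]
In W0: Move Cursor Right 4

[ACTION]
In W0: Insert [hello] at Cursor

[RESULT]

               ┃            #.....♣.............^┃
            ┏━━┃            .....................┃
            ┃ C┃            .....................┃
         ┏━━┠──┃            .....................┃
         ┃ F┃  ┃            .....................┃
         ┠──┃┌─┃            ....@................┃
         ┃#i┃│ ┃            .....................┃
         ┃#i┃├─┃                                 ┃
         ┃#i┃│ ┃                                 ┃
         ┃  ┃├─┃                                 ┃
         ┃  ┃│ ┃                                 ┃
         ┃  ┃├─┃                                 ┃
         ┃  ┃│ ┃                                 ┃
         ┗━━┃├─┗━━━━━━━━━━━━━━━━━━━━━━━━━━━━━━━━━┛
            ┃│ C │ MC│ MR│ M+│    ┃               
            ┃└───┴───┴───┴───┘    ┃               
            ┗━━━━━━━━━━━━━━━━━━━━━┛               
                                                  
                                                  
                                                  
                                                  
                                                  
                                                  


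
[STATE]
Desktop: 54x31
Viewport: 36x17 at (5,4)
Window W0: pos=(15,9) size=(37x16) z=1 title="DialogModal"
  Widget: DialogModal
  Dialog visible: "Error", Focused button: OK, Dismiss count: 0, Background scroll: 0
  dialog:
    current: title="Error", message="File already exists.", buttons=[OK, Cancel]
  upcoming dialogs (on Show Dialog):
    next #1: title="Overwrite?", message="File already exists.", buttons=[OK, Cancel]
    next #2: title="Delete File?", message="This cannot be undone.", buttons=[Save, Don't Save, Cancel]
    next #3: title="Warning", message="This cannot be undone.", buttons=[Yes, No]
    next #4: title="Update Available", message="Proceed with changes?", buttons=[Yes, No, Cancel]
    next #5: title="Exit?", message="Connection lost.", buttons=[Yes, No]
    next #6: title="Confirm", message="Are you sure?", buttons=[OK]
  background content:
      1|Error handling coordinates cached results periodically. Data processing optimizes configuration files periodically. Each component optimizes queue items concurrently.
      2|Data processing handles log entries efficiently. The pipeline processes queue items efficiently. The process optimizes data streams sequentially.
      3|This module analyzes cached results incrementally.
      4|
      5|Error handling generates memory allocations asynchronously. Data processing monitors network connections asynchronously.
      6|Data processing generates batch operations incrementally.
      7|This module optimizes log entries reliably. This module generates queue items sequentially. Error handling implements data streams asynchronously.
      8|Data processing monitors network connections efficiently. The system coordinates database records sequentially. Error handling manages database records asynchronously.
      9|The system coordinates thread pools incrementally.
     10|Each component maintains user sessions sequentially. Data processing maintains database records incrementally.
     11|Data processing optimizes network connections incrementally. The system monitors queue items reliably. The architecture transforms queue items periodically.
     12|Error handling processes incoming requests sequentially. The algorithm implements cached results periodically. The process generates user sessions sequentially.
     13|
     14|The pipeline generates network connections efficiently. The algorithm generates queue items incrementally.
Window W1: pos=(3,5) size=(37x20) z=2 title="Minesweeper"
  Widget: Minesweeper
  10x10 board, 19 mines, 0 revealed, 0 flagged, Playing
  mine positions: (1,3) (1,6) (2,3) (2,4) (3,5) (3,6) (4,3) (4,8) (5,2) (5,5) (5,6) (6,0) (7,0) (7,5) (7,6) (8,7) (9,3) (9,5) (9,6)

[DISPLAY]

                                    
━━━━━━━━━━━━━━━━━━━━━━━━━━━━━━━━━━┓ 
Minesweeper                       ┃ 
──────────────────────────────────┨ 
■■■■■■■■■                         ┃ 
■■■■■■■■■                         ┃━
■■■■■■■■■                         ┃ 
■■■■■■■■■                         ┃─
■■■■■■■■■                         ┃e
■■■■■■■■■                         ┃l
■■■■■■■■■                         ┃h
■■■■■■■■■                         ┃─
■■■■■■■■■                         ┃ 
■■■■■■■■■                         ┃t
                                  ┃ 
                                  ┃─
                                  ┃h


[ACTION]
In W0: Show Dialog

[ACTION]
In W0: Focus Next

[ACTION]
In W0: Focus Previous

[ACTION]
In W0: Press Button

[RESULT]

                                    
━━━━━━━━━━━━━━━━━━━━━━━━━━━━━━━━━━┓ 
Minesweeper                       ┃ 
──────────────────────────────────┨ 
■■■■■■■■■                         ┃ 
■■■■■■■■■                         ┃━
■■■■■■■■■                         ┃ 
■■■■■■■■■                         ┃─
■■■■■■■■■                         ┃e
■■■■■■■■■                         ┃l
■■■■■■■■■                         ┃h
■■■■■■■■■                         ┃ 
■■■■■■■■■                         ┃ 
■■■■■■■■■                         ┃s
                                  ┃g
                                  ┃ 
                                  ┃h


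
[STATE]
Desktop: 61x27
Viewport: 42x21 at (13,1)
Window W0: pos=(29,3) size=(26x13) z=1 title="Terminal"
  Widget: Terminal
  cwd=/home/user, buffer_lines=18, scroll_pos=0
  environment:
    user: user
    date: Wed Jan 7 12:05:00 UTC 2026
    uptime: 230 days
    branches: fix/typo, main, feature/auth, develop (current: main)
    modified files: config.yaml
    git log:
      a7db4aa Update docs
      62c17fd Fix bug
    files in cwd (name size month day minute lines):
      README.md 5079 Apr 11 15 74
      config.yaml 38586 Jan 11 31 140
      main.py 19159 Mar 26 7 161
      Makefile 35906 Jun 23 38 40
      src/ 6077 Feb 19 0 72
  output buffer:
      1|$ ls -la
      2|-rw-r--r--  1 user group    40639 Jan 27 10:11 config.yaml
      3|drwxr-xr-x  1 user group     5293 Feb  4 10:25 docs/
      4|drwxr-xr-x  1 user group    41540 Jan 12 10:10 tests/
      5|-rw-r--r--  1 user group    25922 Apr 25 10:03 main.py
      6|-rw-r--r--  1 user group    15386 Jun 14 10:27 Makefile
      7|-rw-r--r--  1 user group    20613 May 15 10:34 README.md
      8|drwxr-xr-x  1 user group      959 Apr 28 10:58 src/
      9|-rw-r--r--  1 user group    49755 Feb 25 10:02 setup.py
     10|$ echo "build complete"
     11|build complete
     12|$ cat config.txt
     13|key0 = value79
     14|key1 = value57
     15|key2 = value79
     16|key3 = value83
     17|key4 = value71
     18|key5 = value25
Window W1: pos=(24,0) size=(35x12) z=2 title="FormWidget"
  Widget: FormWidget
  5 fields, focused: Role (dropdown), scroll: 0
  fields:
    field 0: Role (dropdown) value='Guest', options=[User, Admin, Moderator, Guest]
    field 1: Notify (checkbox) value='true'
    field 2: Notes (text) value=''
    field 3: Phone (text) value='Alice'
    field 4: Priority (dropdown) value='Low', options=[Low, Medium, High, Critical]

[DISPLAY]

           ┃ FormWidget                   
           ┠──────────────────────────────
           ┃> Role:       [Guest          
           ┃  Notify:     [x]             
           ┃  Notes:      [               
           ┃  Phone:      [Alice          
           ┃  Priority:   [Low            
           ┃                              
           ┃                              
           ┃                              
           ┗━━━━━━━━━━━━━━━━━━━━━━━━━━━━━━
                ┃-rw-r--r--  1 user group┃
                ┃drwxr-xr-x  1 user group┃
                ┃-rw-r--r--  1 user group┃
                ┗━━━━━━━━━━━━━━━━━━━━━━━━┛
                                          
                                          
                                          
                                          
                                          
                                          


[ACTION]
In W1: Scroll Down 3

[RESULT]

           ┃ FormWidget                   
           ┠──────────────────────────────
           ┃  Phone:      [Alice          
           ┃  Priority:   [Low            
           ┃                              
           ┃                              
           ┃                              
           ┃                              
           ┃                              
           ┃                              
           ┗━━━━━━━━━━━━━━━━━━━━━━━━━━━━━━
                ┃-rw-r--r--  1 user group┃
                ┃drwxr-xr-x  1 user group┃
                ┃-rw-r--r--  1 user group┃
                ┗━━━━━━━━━━━━━━━━━━━━━━━━┛
                                          
                                          
                                          
                                          
                                          
                                          


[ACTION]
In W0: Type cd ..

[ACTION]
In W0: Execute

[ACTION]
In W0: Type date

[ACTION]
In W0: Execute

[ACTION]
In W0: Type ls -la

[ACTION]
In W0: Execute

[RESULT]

           ┃ FormWidget                   
           ┠──────────────────────────────
           ┃  Phone:      [Alice          
           ┃  Priority:   [Low            
           ┃                              
           ┃                              
           ┃                              
           ┃                              
           ┃                              
           ┃                              
           ┗━━━━━━━━━━━━━━━━━━━━━━━━━━━━━━
                ┃-rw-r--r--  1 user group┃
                ┃drwxr-xr-x  1 user group┃
                ┃$ █                     ┃
                ┗━━━━━━━━━━━━━━━━━━━━━━━━┛
                                          
                                          
                                          
                                          
                                          
                                          
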